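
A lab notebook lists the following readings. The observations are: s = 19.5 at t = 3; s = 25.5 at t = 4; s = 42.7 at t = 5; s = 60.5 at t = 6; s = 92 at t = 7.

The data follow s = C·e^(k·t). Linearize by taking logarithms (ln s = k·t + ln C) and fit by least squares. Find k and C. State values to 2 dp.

With ln sᵢ as the transformed response and tᵢ as the regressor:
Sums: Σt = 25.0000, Σ(t)² = 135.0000, Σln s = 18.5877, Σt·ln s = 96.9053.
Normal system: [[135.0000, 25.0000]; [25.0000, 5]]·[k, ln C]ᵀ = [96.9053, 18.5877]ᵀ.
Solving (det = 50.0000): k = 0.39667, ln C = 1.73419, so C = exp(1.73419) = 5.66433.

k = 0.40, C = 5.66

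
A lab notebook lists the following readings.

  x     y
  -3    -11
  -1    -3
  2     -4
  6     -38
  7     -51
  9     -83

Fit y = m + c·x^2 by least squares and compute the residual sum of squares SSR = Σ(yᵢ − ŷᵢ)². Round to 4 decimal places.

Normal-equation sums: Σ1 = 6, Σx^2 = 180, Σx^2·x^2 = 10356.
And Σy = -190, Σx^2·y = -10708.
So AᵀA·[m, c]ᵀ = Aᵀy: [[6, 180]; [180, 10356]]·[m, c]ᵀ = [-190, -10708]ᵀ.
Δ = 6·10356 − 180² = 29736.
m = ((-190)·10356 − 180·(-10708))/29736 = -1675/1239; c = (6·(-10708) − 180·(-190))/29736 = -1252/1239.
Residuals: -98/177, -790/1239, 1727/1239, -335/1239, -166/1239, 250/1239; SSR = 3454/1239.

SSR = 2.7877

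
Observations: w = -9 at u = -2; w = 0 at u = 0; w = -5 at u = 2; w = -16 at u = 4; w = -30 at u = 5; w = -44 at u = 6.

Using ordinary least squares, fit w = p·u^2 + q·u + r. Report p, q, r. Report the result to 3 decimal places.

p = -1.431, q = 1.379, r = -0.505

With design matrix A, AᵀA = [[2209, 405, 85]; [405, 85, 15]; [85, 15, 6]] and Aᵀw = [-2646, -470, -104]ᵀ.
Solving the 3×3 system (Gaussian elimination) gives p = -4583/3202, q = 4417/3202, r = -809/1601.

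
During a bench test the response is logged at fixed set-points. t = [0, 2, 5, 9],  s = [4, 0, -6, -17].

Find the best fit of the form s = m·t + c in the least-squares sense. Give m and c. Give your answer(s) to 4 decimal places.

m = -2.3261, c = 4.5543

Normal-equation sums: Σt·t = 110, Σt = 16, Σ1 = 4.
Right-hand side: Σt·s = -183, Σs = -19.
MᵀM·[m, c]ᵀ = Mᵀs becomes [[110, 16]; [16, 4]]·[m, c]ᵀ = [-183, -19]ᵀ.
Determinant 110·4 − 16² = 184.
m = ((-183)·4 − 16·(-19))/184 = -107/46; c = (110·(-19) − 16·(-183))/184 = 419/92.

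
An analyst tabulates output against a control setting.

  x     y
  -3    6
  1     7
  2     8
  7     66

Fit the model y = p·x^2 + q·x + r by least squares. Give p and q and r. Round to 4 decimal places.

Forming MᵀM = [[2499, 325, 63]; [325, 63, 7]; [63, 7, 4]] and Mᵀy = [3327, 467, 87]ᵀ gives MᵀM·[p, q, r]ᵀ = Mᵀy.
Row-reducing yields p = 2537/2428, q = 4323/2428, r = 2643/1214.

p = 1.0449, q = 1.7805, r = 2.1771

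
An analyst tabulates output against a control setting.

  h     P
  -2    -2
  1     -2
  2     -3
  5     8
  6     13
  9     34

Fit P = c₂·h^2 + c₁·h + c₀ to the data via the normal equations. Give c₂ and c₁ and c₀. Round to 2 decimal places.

With design matrix X, XᵀX = [[8515, 1071, 151]; [1071, 151, 21]; [151, 21, 6]] and XᵀP = [3400, 420, 48]ᵀ.
Row-reducing yields c₂ = 321/688, c₁ = -1533/106640, c₀ = -196841/53320.

c₂ = 0.47, c₁ = -0.01, c₀ = -3.69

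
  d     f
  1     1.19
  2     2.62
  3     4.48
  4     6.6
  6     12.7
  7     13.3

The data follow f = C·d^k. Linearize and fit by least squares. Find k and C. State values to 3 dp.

k = 1.288, C = 1.132

Let Y = ln f. Fitting Y = k·ln d + ln C by least squares:
AᵀA = [[10.6062, 6.9157]; [6.9157, 6]], rhs = [14.5207, 9.6532]ᵀ  (here Σln d = 6.9157, Σ(ln d)² = 10.6062, Σln f = 9.6532, Σln d·ln f = 14.5207).
Slope k = (n·Σln d·ln f − Σln d·Σln f)/(n·Σ(ln d)² − (Σln d)²) = (6·14.5207 − 6.9157·9.6532)/15.8099 = 1.28813; ln C = (Σln f − k·Σln d)/n = 0.12414, so C = exp(0.12414) = 1.13217.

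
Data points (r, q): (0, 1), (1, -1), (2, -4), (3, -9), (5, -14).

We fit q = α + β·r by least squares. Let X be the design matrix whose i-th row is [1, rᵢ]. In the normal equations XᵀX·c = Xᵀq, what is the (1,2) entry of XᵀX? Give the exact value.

11

Row 1 ↔ basis 1, column 2 ↔ basis r, so (XᵀX)_{1,2} = Σᵢ r = (1)·(0) + (1)·(1) + (1)·(2) + (1)·(3) + (1)·(5) = 11.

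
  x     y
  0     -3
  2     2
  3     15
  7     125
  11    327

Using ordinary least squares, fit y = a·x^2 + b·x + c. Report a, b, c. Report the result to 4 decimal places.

Normal-equation sums: Σx^2·x^2 = 17139, Σx^2·x = 1709, Σx^2 = 183, Σx·x = 183, Σx = 23, Σ1 = 5.
For Mᵀy: Σx^2·y = 45835, Σx·y = 4521, Σy = 466.
Inverting the 3×3 Gram matrix, [a, b, c]ᵀ = [400221/135062, -336467/135062, -256281/67531]ᵀ.

a = 2.9632, b = -2.4912, c = -3.7950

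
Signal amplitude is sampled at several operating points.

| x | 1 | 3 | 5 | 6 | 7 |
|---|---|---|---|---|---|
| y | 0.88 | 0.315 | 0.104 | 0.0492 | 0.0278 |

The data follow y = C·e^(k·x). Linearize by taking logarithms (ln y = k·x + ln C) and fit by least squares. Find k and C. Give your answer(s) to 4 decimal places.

Taking logs, ln y = k·x + ln C, so regress ln y on x.
Σx = 22.0000, Σ(x)² = 120.0000, Σln y = -10.1410, Σx·ln y = -58.0604.
Equations: 120.0000·k + 22.0000·ln C = -58.0604;  22.0000·k + 5·ln C = -10.1410.
Solving (det = 116.0000): k = -0.57932, ln C = 0.52081, so C = exp(0.52081) = 1.68339.

k = -0.5793, C = 1.6834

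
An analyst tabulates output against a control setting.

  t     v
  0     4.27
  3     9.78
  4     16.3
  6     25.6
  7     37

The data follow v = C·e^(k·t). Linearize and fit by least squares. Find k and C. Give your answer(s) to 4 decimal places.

Taking logs, ln v = k·t + ln C, so regress ln v on t.
XᵀX = [[110.0000, 20.0000]; [20.0000, 5]], rhs = [62.7377, 13.3766]ᵀ  (here Σt = 20.0000, Σ(t)² = 110.0000, Σln v = 13.3766, Σt·ln v = 62.7377).
Δ = 110.0000·5 − (20.0000)² = 150.0000; k = (62.7377·5 − 20.0000·13.3766)/150.0000 = 0.30770, ln C = (110.0000·13.3766 − 20.0000·62.7377)/150.0000 = 1.44451, so C = exp(1.44451) = 4.23976.

k = 0.3077, C = 4.2398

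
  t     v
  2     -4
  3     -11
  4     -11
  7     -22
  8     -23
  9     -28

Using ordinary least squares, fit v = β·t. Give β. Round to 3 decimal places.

Forming MᵀM = [[223]] and Mᵀv = [-675]ᵀ gives MᵀM·[β]ᵀ = Mᵀv.
Hence β = -675 / 223 ≈ -3.02691.

β = -3.027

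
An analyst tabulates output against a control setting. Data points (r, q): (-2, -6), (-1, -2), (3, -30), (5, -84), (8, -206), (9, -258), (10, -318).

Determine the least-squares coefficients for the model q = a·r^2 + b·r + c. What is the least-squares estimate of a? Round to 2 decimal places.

a = -3.01

From the data, Σr^2·r^2 = 21380, Σr^2·r = 2384, Σr^2 = 284, Σr·r = 284, Σr = 32, Σ1 = 7.
For Aᵀq: Σr^2·q = -68278, Σr·q = -7646, Σq = -904.
So AᵀA·[a, b, c]ᵀ = Aᵀq: [[21380, 2384, 284]; [2384, 284, 32]; [284, 32, 7]]·[a, b, c]ᵀ = [-68278, -7646, -904]ᵀ.
Solving the 3×3 system (Gaussian elimination) gives a = -470215/156426, b = -283721/156426, c = 28834/26071.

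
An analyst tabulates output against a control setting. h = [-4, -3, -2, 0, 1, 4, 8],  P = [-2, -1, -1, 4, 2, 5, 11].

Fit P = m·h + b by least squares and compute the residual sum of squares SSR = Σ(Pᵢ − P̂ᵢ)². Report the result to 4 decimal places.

SSR = 7.7679

Normal-equation sums: Σh·h = 110, Σh = 4, Σ1 = 7.
For XᵀP: Σh·P = 123, ΣP = 18.
Δ = 110·7 − 4² = 754.
m = (123·7 − 4·18)/754 = 789/754; b = (110·18 − 4·123)/754 = 744/377.
Residuals: 80/377, 125/754, -332/377, 764/377, -769/754, -437/377, 19/29; SSR = 5857/754.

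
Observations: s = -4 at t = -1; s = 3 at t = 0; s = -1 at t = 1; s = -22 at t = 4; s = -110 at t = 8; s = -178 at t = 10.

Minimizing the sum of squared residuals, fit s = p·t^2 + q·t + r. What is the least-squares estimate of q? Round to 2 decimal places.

Compute the Gram sums: Σt^2·t^2 = 14354, Σt^2·t = 1576, Σt^2 = 182, Σt·t = 182, Σt = 22, Σ1 = 6.
Moment sums: Σt^2·s = -25197, Σt·s = -2745, Σs = -312.
Row-reducing yields p = -69751/34718, q = 76943/34718, r = 14160/17359.

q = 2.22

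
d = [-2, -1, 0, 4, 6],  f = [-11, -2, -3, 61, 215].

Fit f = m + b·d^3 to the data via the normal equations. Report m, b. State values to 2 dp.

Forming MᵀM = [[5, 271]; [271, 50817]] and Mᵀf = [260, 50434]ᵀ gives MᵀM·[m, b]ᵀ = Mᵀf.
Δ = 5·50817 − 271² = 180644.
m = (260·50817 − 271·50434)/180644 = -227597/90322; b = (5·50434 − 271·260)/180644 = 90855/90322.

m = -2.52, b = 1.01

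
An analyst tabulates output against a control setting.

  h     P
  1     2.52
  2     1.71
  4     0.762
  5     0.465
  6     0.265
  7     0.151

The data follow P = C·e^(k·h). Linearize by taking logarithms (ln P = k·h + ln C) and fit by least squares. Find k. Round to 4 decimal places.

k = -0.4648

Linearized form: ln P = k·h + ln C. From the 6 transformed points,
Σh = 25.0000, Σ(h)² = 131.0000, Σln P = -2.7953, Σh·ln P = -24.1201.
Normal system: [[131.0000, 25.0000]; [25.0000, 6]]·[k, ln C]ᵀ = [-24.1201, -2.7953]ᵀ.
Slope k = (n·Σh·ln P − Σh·Σln P)/(n·Σ(h)² − (Σh)²) = (6·-24.1201 − 25.0000·-2.7953)/161.0000 = -0.46484; ln C = (Σln P − k·Σh)/n = 1.47093.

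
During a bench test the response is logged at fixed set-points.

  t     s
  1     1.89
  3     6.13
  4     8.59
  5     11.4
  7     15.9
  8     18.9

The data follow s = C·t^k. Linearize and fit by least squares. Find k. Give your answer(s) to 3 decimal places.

Let Y = ln s. Fitting Y = k·ln t + ln C by least squares:
Sums: Σln t = 8.1197, Σ(ln t)² = 13.8297, Σln s = 12.7395, Σln t·ln s = 20.3849.
Normal system: [[13.8297, 8.1197]; [8.1197, 6]]·[k, ln C]ᵀ = [20.3849, 12.7395]ᵀ.
Δ = 13.8297·6 − (8.1197)² = 17.0487; k = (20.3849·6 − 8.1197·12.7395)/17.0487 = 1.10677, ln C = (13.8297·12.7395 − 8.1197·20.3849)/17.0487 = 0.62547.

k = 1.107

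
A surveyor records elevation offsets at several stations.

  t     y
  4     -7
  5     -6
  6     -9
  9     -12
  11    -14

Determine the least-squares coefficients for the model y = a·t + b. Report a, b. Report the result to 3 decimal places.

Forming XᵀX = [[279, 35]; [35, 5]] and Xᵀy = [-374, -48]ᵀ gives XᵀX·[a, b]ᵀ = Xᵀy.
Eliminating b: 5·(row 1) − 35·(row 2) gives 170·a = 5·(-374) − 35·(-48) = -190, so a = -19/17.
Then b = ((-48) − 35·(-19/17))/5 = -151/85.

a = -1.118, b = -1.776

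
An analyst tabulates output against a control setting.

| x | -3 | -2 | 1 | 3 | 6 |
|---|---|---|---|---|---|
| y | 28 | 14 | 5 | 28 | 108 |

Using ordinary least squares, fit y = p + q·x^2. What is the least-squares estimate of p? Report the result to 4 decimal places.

p = 1.8485

From the data, Σ1 = 5, Σx^2 = 59, Σx^2·x^2 = 1475.
And Σy = 183, Σx^2·y = 4453.
So MᵀM·[p, q]ᵀ = Mᵀy: [[5, 59]; [59, 1475]]·[p, q]ᵀ = [183, 4453]ᵀ.
Δ = 5·1475 − 59² = 3894.
p = (183·1475 − 59·4453)/3894 = 61/33; q = (5·4453 − 59·183)/3894 = 5734/1947.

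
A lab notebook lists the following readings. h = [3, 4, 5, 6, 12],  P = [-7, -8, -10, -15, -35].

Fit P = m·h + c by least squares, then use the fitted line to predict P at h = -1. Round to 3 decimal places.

P̂ = 7.820

The normal system MᵀM·[m, c]ᵀ = MᵀP is [[230, 30]; [30, 5]]·[m, c]ᵀ = [-613, -75]ᵀ.
Eliminating c: 5·(row 1) − 30·(row 2) gives 250·m = 5·(-613) − 30·(-75) = -815, so m = -163/50.
Then c = ((-75) − 30·(-163/50))/5 = 114/25.
At h = -1: P̂ = (-163/50)·(-1) + (114/25)·(1) = 391/50.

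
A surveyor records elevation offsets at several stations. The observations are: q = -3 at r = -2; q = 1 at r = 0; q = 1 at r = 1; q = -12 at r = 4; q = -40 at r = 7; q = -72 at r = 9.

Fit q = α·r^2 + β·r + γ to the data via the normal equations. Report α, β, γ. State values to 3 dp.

Sums needed: Σr^2·r^2 = 9235, Σr^2·r = 1129, Σr^2 = 151, Σr·r = 151, Σr = 19, Σ1 = 6.
Right-hand side: Σr^2·q = -7995, Σr·q = -969, Σq = -125.
So MᵀM·[α, β, γ]ᵀ = Mᵀq: [[9235, 1129, 151]; [1129, 151, 19]; [151, 19, 6]]·[α, β, γ]ᵀ = [-7995, -969, -125]ᵀ.
Row-reducing yields α = -6743/7008, β = 20467/35040, γ = 8947/5840.

α = -0.962, β = 0.584, γ = 1.532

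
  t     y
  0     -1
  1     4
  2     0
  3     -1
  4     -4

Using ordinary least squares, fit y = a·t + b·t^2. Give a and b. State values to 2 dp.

XᵀX·[a, b]ᵀ = Xᵀy reads: 30·a + 100·b = -15;  100·a + 354·b = -69.
(Σt·t = 30, Σt·t^2 = 100, Σt^2·t^2 = 354, Σt·y = -15, Σt^2·y = -69.)
Δ = 30·354 − 100² = 620.
a = ((-15)·354 − 100·(-69))/620 = 159/62; b = (30·(-69) − 100·(-15))/620 = -57/62.

a = 2.56, b = -0.92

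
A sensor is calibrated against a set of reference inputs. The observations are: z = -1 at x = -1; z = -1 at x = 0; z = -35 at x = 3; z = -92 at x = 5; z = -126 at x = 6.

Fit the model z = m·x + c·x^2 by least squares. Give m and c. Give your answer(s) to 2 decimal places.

With design matrix M, MᵀM = [[71, 367]; [367, 2003]] and Mᵀz = [-1320, -7152]ᵀ.
Δ = 71·2003 − 367² = 7524.
m = ((-1320)·2003 − 367·(-7152))/7524 = -1598/627; c = (71·(-7152) − 367·(-1320))/7524 = -1946/627.

m = -2.55, c = -3.10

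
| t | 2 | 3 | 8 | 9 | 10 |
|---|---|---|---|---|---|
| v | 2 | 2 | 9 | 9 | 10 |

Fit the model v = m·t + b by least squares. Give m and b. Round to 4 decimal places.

Sums needed: Σt·t = 258, Σt = 32, Σ1 = 5.
And Σt·v = 263, Σv = 32.
Eliminating b: 5·(row 1) − 32·(row 2) gives 266·m = 5·263 − 32·32 = 291, so m = 291/266.
Then b = (32 − 32·(291/266))/5 = -80/133.

m = 1.0940, b = -0.6015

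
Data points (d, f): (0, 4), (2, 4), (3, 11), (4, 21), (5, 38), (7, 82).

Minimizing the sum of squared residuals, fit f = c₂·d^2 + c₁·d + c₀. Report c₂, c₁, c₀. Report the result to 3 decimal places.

c₂ = 2.234, c₁ = -4.485, c₀ = 4.014

Entries of AᵀA: Σd^2·d^2 = 3379, Σd^2·d = 567, Σd^2 = 103, Σd·d = 103, Σd = 21, Σ1 = 6.
And Σd^2·f = 5419, Σd·f = 889, Σf = 160.
So AᵀA·[c₂, c₁, c₀]ᵀ = Aᵀf: [[3379, 567, 103]; [567, 103, 21]; [103, 21, 6]]·[c₂, c₁, c₀]ᵀ = [5419, 889, 160]ᵀ.
Inverting the 3×3 Gram matrix, [c₂, c₁, c₀]ᵀ = [277/124, -32809/7316, 14685/3658]ᵀ.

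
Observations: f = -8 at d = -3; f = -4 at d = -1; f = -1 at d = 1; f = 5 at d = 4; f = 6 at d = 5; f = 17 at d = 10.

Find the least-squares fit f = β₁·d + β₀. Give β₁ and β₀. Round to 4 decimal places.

Sums needed: Σd·d = 152, Σd = 16, Σ1 = 6.
For Aᵀf: Σd·f = 247, Σf = 15.
Eliminating β₀: 6·(row 1) − 16·(row 2) gives 656·β₁ = 6·247 − 16·15 = 1242, so β₁ = 621/328.
Then β₀ = (15 − 16·(621/328))/6 = -209/82.

β₁ = 1.8933, β₀ = -2.5488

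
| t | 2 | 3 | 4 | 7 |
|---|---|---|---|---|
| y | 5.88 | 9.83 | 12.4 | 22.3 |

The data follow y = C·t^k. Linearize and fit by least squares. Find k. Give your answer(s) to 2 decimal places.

Let Y = ln y. Fitting Y = k·ln t + ln C by least squares:
Σln t = 5.1240, Σ(ln t)² = 7.3958, Σln y = 9.6793, Σln t·ln y = 13.2703.
Equations: 7.3958·k + 5.1240·ln C = 13.2703;  5.1240·k + 4·ln C = 9.6793.
Solving (det = 3.3281): k = 1.04709, ln C = 1.07851.

k = 1.05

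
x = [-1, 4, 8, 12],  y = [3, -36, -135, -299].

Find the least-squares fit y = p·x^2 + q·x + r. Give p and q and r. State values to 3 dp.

p = -1.948, q = -1.768, r = 2.977

The normal system AᵀA·[p, q, r]ᵀ = Aᵀy is [[25089, 2303, 225]; [2303, 225, 23]; [225, 23, 4]]·[p, q, r]ᵀ = [-52269, -4815, -467]ᵀ.
Inverting the 3×3 Gram matrix, [p, q, r]ᵀ = [-262073/134552, -21627/12232, 50071/16819]ᵀ.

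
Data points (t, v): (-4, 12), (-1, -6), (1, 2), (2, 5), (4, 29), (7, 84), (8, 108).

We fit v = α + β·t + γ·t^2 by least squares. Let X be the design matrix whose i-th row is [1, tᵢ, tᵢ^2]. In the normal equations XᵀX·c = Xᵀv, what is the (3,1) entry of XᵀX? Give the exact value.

Row 3 ↔ basis t^2, column 1 ↔ basis 1, so (XᵀX)_{3,1} = Σᵢ t^2 = (16)·(1) + (1)·(1) + (1)·(1) + (4)·(1) + (16)·(1) + (49)·(1) + (64)·(1) = 151.

151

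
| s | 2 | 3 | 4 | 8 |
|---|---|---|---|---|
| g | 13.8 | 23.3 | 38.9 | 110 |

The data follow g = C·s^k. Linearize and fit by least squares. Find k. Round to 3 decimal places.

k = 1.515

Linearized form: ln g = k·ln s + ln C. From the 4 transformed points,
XᵀX = [[7.9333, 5.2575]; [5.2575, 4]], rhs = [20.1278, 14.1346]ᵀ  (here Σln s = 5.2575, Σ(ln s)² = 7.9333, Σln g = 14.1346, Σln s·ln g = 20.1278).
Δ = 7.9333·4 − (5.2575)² = 4.0919; k = (20.1278·4 − 5.2575·14.1346)/4.0919 = 1.51485, ln C = (7.9333·14.1346 − 5.2575·20.1278)/4.0919 = 1.54257.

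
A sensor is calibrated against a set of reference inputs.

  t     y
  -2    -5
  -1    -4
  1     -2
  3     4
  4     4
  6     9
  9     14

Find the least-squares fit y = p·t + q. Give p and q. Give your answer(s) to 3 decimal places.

With design matrix X, XᵀX = [[148, 20]; [20, 7]] and Xᵀy = [220, 20]ᵀ.
Eliminating q: 7·(row 1) − 20·(row 2) gives 636·p = 7·220 − 20·20 = 1140, so p = 95/53.
Then q = (20 − 20·(95/53))/7 = -120/53.

p = 1.792, q = -2.264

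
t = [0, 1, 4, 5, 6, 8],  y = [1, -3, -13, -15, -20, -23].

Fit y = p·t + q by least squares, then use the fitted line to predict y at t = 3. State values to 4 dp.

ŷ = -9.0797

The normal equations are: 142·p + 24·q = -434;  24·p + 6·q = -73.
(Σt·t = 142, Σt = 24, Σ1 = 6, Σt·y = -434, Σy = -73.)
Eliminating q: 6·(row 1) − 24·(row 2) gives 276·p = 6·(-434) − 24·(-73) = -852, so p = -71/23.
Then q = ((-73) − 24·(-71/23))/6 = 25/138.
At t = 3: ŷ = (-71/23)·(3) + (25/138)·(1) = -1253/138.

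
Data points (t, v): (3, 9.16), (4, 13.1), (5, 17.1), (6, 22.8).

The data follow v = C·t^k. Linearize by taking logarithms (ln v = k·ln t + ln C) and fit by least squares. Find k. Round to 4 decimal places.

k = 1.2976

Taking logs, ln v = k·ln t + ln C, so regress ln v on ln t.
Sums: Σln t = 5.8861, Σ(ln t)² = 8.9295, Σln v = 10.7533, Σln t·ln v = 16.1714.
Normal system: [[8.9295, 5.8861]; [5.8861, 4]]·[k, ln C]ᵀ = [16.1714, 10.7533]ᵀ.
Solving (det = 1.0716): k = 1.29759, ln C = 0.77889.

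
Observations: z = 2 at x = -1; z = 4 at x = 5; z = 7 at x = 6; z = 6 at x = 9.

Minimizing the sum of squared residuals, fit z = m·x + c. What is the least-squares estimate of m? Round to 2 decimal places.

m = 0.45

Normal-equation sums: Σx·x = 143, Σx = 19, Σ1 = 4.
For Mᵀz: Σx·z = 114, Σz = 19.
Determinant 143·4 − 19² = 211.
m = (114·4 − 19·19)/211 = 95/211; c = (143·19 − 19·114)/211 = 551/211.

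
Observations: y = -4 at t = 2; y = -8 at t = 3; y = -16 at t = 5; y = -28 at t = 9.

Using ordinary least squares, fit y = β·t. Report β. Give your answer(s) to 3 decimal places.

Setting ∂/∂β … = 0 gives: 119·β = -364.
(Σt·t = 119, Σt·y = -364.)
β = (-364)/119 = -3.05882.

β = -3.059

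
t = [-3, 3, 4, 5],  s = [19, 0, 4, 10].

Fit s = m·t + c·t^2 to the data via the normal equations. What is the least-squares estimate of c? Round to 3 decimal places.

Entries of XᵀX: Σt·t = 59, Σt·t^2 = 189, Σt^2·t^2 = 1043.
For Xᵀs: Σt·s = 9, Σt^2·s = 485.
Determinant 59·1043 − 189² = 25816.
m = (9·1043 − 189·485)/25816 = -5877/1844; c = (59·485 − 189·9)/25816 = 13457/12908.

c = 1.043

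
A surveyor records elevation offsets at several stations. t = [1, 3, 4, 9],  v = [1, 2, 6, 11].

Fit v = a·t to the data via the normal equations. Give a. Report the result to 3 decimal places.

Sums needed: Σt·t = 107.
For Aᵀv: Σt·v = 130.
So AᵀA·[a]ᵀ = Aᵀv: [[107]]·[a]ᵀ = [130]ᵀ.
Hence a = 130 / 107 ≈ 1.21495.

a = 1.215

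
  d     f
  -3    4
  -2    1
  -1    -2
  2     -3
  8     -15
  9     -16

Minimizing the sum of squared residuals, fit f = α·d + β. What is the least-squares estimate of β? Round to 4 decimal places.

β = -1.7145

Setting ∂/∂α … = 0 gives: 163·α + 13·β = -282;  13·α + 6·β = -31.
Eliminating β: 6·(row 1) − 13·(row 2) gives 809·α = 6·(-282) − 13·(-31) = -1289, so α = -1289/809.
Then β = ((-31) − 13·(-1289/809))/6 = -1387/809.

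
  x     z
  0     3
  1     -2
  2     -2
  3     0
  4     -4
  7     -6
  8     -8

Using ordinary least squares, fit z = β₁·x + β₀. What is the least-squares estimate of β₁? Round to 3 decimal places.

Sums needed: Σx·x = 143, Σx = 25, Σ1 = 7.
For Aᵀz: Σx·z = -128, Σz = -19.
AᵀA·[β₁, β₀]ᵀ = Aᵀz becomes [[143, 25]; [25, 7]]·[β₁, β₀]ᵀ = [-128, -19]ᵀ.
Δ = 143·7 − 25² = 376.
β₁ = ((-128)·7 − 25·(-19))/376 = -421/376; β₀ = (143·(-19) − 25·(-128))/376 = 483/376.

β₁ = -1.120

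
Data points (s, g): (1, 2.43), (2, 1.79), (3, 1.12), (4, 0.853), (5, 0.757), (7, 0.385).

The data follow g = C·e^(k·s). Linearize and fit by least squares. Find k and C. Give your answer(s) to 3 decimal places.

k = -0.301, C = 3.111

Let Y = ln g. Fitting Y = k·s + ln C by least squares:
Sums: Σs = 22.0000, Σ(s)² = 104.0000, Σln g = 0.1915, Σs·ln g = -6.3172.
Normal system: [[104.0000, 22.0000]; [22.0000, 6]]·[k, ln C]ᵀ = [-6.3172, 0.1915]ᵀ.
Solving (det = 140.0000): k = -0.30084, ln C = 1.13499, so C = exp(1.13499) = 3.11114.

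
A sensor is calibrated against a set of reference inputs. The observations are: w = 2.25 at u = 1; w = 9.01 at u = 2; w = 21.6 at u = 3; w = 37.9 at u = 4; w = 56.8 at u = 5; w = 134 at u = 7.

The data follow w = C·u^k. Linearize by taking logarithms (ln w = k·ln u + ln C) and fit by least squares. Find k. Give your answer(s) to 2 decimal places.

k = 2.07

Linearized form: ln w = k·ln u + ln C. From the 6 transformed points,
Sums: Σln u = 6.7334, Σ(ln u)² = 9.9861, Σln w = 18.6543, Σln u·ln w = 25.9707.
Normal system: [[9.9861, 6.7334]; [6.7334, 6]]·[k, ln C]ᵀ = [25.9707, 18.6543]ᵀ.
Δ = 9.9861·6 − (6.7334)² = 14.5777; k = (25.9707·6 − 6.7334·18.6543)/14.5777 = 2.07286, ln C = (9.9861·18.6543 − 6.7334·25.9707)/14.5777 = 0.78282.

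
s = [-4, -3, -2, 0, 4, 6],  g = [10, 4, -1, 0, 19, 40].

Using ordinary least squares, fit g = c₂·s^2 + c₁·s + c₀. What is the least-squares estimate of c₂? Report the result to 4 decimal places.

c₂ = 0.9424

Compute the Gram sums: Σs^2·s^2 = 1905, Σs^2·s = 181, Σs^2 = 81, Σs·s = 81, Σs = 1, Σ1 = 6.
Right-hand side: Σs^2·g = 1936, Σs·g = 266, Σg = 72.
Solving the 3×3 system (Gaussian elimination) gives c₂ = 21227/22524, c₁ = 44651/37540, c₀ = -25927/28155.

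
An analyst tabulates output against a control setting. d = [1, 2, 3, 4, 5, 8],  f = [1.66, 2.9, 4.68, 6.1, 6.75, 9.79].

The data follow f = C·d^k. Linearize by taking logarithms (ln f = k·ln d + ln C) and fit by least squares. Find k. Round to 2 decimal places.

With ln fᵢ as the transformed response and ln dᵢ as the regressor:
Σln d = 6.8669, Σ(ln d)² = 10.5236, Σln f = 9.1140, Σln d·ln f = 12.7576.
Normal system: [[10.5236, 6.8669]; [6.8669, 6]]·[k, ln C]ᵀ = [12.7576, 9.1140]ᵀ.
Δ = 10.5236·6 − (6.8669)² = 15.9867; k = (12.7576·6 − 6.8669·9.1140)/15.9867 = 0.87322, ln C = (10.5236·9.1140 − 6.8669·12.7576)/15.9867 = 0.51961.

k = 0.87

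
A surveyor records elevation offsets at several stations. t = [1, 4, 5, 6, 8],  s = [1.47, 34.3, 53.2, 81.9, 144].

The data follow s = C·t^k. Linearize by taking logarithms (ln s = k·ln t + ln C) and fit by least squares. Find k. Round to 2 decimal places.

k = 2.22

Let Y = ln s. Fitting Y = k·ln t + ln C by least squares:
XᵀX = [[12.0466, 6.8669]; [6.8669, 5]], rhs = [29.5248, 17.2698]ᵀ  (here Σln t = 6.8669, Σ(ln t)² = 12.0466, Σln s = 17.2698, Σln t·ln s = 29.5248).
Solving (det = 13.0781): k = 2.22000, ln C = 0.40503.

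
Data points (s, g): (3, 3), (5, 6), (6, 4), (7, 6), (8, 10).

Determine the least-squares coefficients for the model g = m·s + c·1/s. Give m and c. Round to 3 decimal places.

With design matrix M, MᵀM = [[183, 5]; [5, 151649/705600]] and Mᵀg = [185, 2089/420]ᵀ.
Determinant 183·(151649/705600) − 5² = 3370589/235200.
m = (185·(151649/705600) − 5·(2089/420))/(3370589/235200) = 10507465/10111767; c = (183·(2089/420) − 5·185)/(3370589/235200) = -3479280/3370589.

m = 1.039, c = -1.032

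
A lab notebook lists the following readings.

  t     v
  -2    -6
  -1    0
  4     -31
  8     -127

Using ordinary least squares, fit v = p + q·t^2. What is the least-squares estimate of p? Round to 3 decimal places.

The normal system AᵀA·[p, q]ᵀ = Aᵀv is [[4, 85]; [85, 4369]]·[p, q]ᵀ = [-164, -8648]ᵀ.
Eliminating q: 4369·(row 1) − 85·(row 2) gives 10251·p = 4369·(-164) − 85·(-8648) = 18564, so p = 364/201.
Then q = ((-8648) − 85·(364/201))/4369 = -6884/3417.

p = 1.811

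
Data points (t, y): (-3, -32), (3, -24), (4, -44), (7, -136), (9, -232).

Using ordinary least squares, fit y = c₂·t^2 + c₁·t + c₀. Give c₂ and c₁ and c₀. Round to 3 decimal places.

Entries of AᵀA: Σt^2·t^2 = 9380, Σt^2·t = 1136, Σt^2 = 164, Σt·t = 164, Σt = 20, Σ1 = 5.
For Aᵀy: Σt^2·y = -26664, Σt·y = -3192, Σy = -468.
Inverting the 3×3 Gram matrix, [c₂, c₁, c₀]ᵀ = [-3666/1223, 1730/1223, -1148/1223]ᵀ.

c₂ = -2.998, c₁ = 1.415, c₀ = -0.939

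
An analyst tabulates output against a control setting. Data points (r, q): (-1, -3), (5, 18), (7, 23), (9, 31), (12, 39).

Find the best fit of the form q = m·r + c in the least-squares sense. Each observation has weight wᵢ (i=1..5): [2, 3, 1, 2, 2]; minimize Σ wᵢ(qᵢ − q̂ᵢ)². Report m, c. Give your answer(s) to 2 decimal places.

From the data, Σwᵢ·r·r = 576, Σwᵢ·r = 62, Σwᵢ·1 = 10.
Right-hand side: Σwᵢ·r·q = 1931, Σwᵢ·q = 211.
det = 576·10 − 62² = 1916.
m = (1931·10 − 62·211)/1916 = 1557/479; c = (576·211 − 62·1931)/1916 = 907/958.

m = 3.25, c = 0.95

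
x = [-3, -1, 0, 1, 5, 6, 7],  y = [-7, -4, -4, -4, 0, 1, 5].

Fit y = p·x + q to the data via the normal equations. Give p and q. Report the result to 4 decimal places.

p = 1.0113, q = -4.0241

MᵀM·[p, q]ᵀ = Mᵀy reads: 121·p + 15·q = 62;  15·p + 7·q = -13.
(Σx·x = 121, Σx = 15, Σ1 = 7, Σx·y = 62, Σy = -13.)
Eliminating q: 7·(row 1) − 15·(row 2) gives 622·p = 7·62 − 15·(-13) = 629, so p = 629/622.
Then q = ((-13) − 15·(629/622))/7 = -2503/622.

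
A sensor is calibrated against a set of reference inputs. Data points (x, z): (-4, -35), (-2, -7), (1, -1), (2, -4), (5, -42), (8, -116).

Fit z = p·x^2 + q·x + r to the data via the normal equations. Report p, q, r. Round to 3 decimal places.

p = -1.967, q = 1.069, r = 1.427

From the data, Σx^2·x^2 = 5010, Σx^2·x = 574, Σx^2 = 114, Σx·x = 114, Σx = 10, Σ1 = 6.
For Mᵀz: Σx^2·z = -9079, Σx·z = -993, Σz = -205.
Normal equations: [[5010, 574, 114]; [574, 114, 10]; [114, 10, 6]]·[p, q, r]ᵀ = [-9079, -993, -205]ᵀ.
Solving the 3×3 system (Gaussian elimination) gives p = -2272/1155, q = 823/770, r = 1648/1155.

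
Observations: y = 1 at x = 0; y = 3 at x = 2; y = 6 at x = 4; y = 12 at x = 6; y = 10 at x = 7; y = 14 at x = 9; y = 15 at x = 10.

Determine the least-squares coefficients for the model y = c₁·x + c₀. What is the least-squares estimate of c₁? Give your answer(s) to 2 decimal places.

c₁ = 1.47

Compute the Gram sums: Σx·x = 286, Σx = 38, Σ1 = 7.
Moment sums: Σx·y = 448, Σy = 61.
So AᵀA·[c₁, c₀]ᵀ = Aᵀy: [[286, 38]; [38, 7]]·[c₁, c₀]ᵀ = [448, 61]ᵀ.
Determinant 286·7 − 38² = 558.
c₁ = (448·7 − 38·61)/558 = 409/279; c₀ = (286·61 − 38·448)/558 = 211/279.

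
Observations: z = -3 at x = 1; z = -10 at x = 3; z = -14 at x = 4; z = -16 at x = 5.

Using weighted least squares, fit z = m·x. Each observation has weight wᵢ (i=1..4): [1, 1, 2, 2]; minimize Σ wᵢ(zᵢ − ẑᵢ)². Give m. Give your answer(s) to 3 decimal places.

m = -3.315

Normal-equation sums: Σwᵢ·x·x = 92.
For AᵀWz: Σwᵢ·x·z = -305.
So AᵀWA·[m]ᵀ = AᵀWz: [[92]]·[m]ᵀ = [-305]ᵀ.
Hence m = -305 / 92 ≈ -3.31522.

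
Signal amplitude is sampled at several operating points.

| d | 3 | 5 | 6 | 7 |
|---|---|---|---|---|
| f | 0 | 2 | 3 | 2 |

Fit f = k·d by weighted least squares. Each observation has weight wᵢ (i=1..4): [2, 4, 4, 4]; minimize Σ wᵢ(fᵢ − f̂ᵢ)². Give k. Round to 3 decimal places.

From the data, Σwᵢ·d·d = 458.
Moment sums: Σwᵢ·d·f = 168.
AᵀWA·[k]ᵀ = AᵀWf becomes [[458]]·[k]ᵀ = [168]ᵀ.
Hence k = 168 / 458 ≈ 0.366812.

k = 0.367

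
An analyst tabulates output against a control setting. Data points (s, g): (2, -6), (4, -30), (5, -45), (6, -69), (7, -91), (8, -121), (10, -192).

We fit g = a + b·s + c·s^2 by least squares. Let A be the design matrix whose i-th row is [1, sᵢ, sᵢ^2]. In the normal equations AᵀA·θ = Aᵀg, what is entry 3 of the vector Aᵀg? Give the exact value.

-35516

Entry 3 ↔ basis s^2, so (Aᵀg)_{3} = Σᵢ (s^2)·gᵢ = (4)·(-6) + (16)·(-30) + (25)·(-45) + (36)·(-69) + (49)·(-91) + (64)·(-121) + (100)·(-192) = -35516.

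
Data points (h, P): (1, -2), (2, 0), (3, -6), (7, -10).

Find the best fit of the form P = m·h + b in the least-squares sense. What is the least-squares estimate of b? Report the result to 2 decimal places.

With design matrix A, AᵀA = [[63, 13]; [13, 4]] and AᵀP = [-90, -18]ᵀ.
Eliminating b: 4·(row 1) − 13·(row 2) gives 83·m = 4·(-90) − 13·(-18) = -126, so m = -126/83.
Then b = ((-18) − 13·(-126/83))/4 = 36/83.

b = 0.43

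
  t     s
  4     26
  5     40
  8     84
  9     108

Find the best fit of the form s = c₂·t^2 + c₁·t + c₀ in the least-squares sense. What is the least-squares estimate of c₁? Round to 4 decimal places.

c₁ = -0.3088

Sums needed: Σt^2·t^2 = 11538, Σt^2·t = 1430, Σt^2 = 186, Σt·t = 186, Σt = 26, Σ1 = 4.
And Σt^2·s = 15540, Σt·s = 1948, Σs = 258.
So XᵀX·[c₂, c₁, c₀]ᵀ = Xᵀs: [[11538, 1430, 186]; [1430, 186, 26]; [186, 26, 4]]·[c₂, c₁, c₀]ᵀ = [15540, 1948, 258]ᵀ.
Inverting the 3×3 Gram matrix, [c₂, c₁, c₀]ᵀ = [5/4, -21/68, 285/34]ᵀ.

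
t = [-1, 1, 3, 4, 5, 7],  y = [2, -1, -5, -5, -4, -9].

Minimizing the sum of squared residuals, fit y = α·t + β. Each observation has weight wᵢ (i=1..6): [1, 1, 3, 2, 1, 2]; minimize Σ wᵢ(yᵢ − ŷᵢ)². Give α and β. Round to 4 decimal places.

α = -1.2574, β = -0.0735

Normal-equation sums: Σwᵢ·t·t = 184, Σwᵢ·t = 36, Σwᵢ·1 = 10.
Right-hand side: Σwᵢ·t·y = -234, Σwᵢ·y = -46.
Normal equations: [[184, 36]; [36, 10]]·[α, β]ᵀ = [-234, -46]ᵀ.
Eliminating β: 10·(row 1) − 36·(row 2) gives 544·α = 10·(-234) − 36·(-46) = -684, so α = -171/136.
Then β = ((-46) − 36·(-171/136))/10 = -5/68.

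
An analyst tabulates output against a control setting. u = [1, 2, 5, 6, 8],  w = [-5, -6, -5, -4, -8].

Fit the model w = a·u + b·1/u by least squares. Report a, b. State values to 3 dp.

a = -0.809, b = -4.966

From the data, Σu·u = 130, Σu·1/u = 5, Σ1/u·1/u = 19201/14400.
And Σu·w = -130, Σ1/u·w = -32/3.
Normal equations: [[130, 5]; [5, 19201/14400]]·[a, b]ᵀ = [-130, -32/3]ᵀ.
Determinant 130·(19201/14400) − 5² = 213613/1440.
a = ((-130)·(19201/14400) − 5·(-32/3))/(213613/1440) = -172813/213613; b = (130·(-32/3) − 5·(-130))/(213613/1440) = -1060800/213613.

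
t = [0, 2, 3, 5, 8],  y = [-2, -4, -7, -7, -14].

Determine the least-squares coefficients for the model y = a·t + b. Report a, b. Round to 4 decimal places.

Forming MᵀM = [[102, 18]; [18, 5]] and Mᵀy = [-176, -34]ᵀ gives MᵀM·[a, b]ᵀ = Mᵀy.
Determinant 102·5 − 18² = 186.
a = ((-176)·5 − 18·(-34))/186 = -134/93; b = (102·(-34) − 18·(-176))/186 = -50/31.

a = -1.4409, b = -1.6129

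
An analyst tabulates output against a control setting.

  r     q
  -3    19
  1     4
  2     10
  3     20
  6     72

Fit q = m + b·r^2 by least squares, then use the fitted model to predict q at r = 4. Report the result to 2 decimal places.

From the data, Σ1 = 5, Σr^2 = 59, Σr^2·r^2 = 1475.
For Aᵀq: Σq = 125, Σr^2·q = 2987.
Normal equations: [[5, 59]; [59, 1475]]·[m, b]ᵀ = [125, 2987]ᵀ.
Δ = 5·1475 − 59² = 3894.
m = (125·1475 − 59·2987)/3894 = 23/11; b = (5·2987 − 59·125)/3894 = 1260/649.
At r = 4: q̂ = (23/11)·(1) + (1260/649)·(16) = 21517/649.

q̂ = 33.15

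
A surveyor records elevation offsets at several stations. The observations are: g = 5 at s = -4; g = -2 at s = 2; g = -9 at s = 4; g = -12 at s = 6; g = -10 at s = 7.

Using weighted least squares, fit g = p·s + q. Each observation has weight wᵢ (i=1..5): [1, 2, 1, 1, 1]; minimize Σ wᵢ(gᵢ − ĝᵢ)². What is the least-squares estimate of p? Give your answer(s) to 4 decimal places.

Entries of XᵀWX: Σwᵢ·s·s = 125, Σwᵢ·s = 17, Σwᵢ·1 = 6.
Right-hand side: Σwᵢ·s·g = -206, Σwᵢ·g = -30.
Normal equations: [[125, 17]; [17, 6]]·[p, q]ᵀ = [-206, -30]ᵀ.
Eliminating q: 6·(row 1) − 17·(row 2) gives 461·p = 6·(-206) − 17·(-30) = -726, so p = -726/461.
Then q = ((-30) − 17·(-726/461))/6 = -248/461.

p = -1.5748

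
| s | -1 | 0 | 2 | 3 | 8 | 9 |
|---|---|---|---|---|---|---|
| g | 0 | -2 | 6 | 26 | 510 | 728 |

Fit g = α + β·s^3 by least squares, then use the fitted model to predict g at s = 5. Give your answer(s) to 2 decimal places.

ĝ = 123.89

Entries of MᵀM: Σ1 = 6, Σs^3 = 1275, Σs^3·s^3 = 794379.
For Mᵀg: Σg = 1268, Σs^3·g = 792582.
det = 6·794379 − 1275² = 3140649.
α = (1268·794379 − 1275·792582)/3140649 = -1089826/1046883; β = (6·792582 − 1275·1268)/3140649 = 1046264/1046883.
At s = 5: ĝ = (-1089826/1046883)·(1) + (1046264/1046883)·(125) = 43231058/348961.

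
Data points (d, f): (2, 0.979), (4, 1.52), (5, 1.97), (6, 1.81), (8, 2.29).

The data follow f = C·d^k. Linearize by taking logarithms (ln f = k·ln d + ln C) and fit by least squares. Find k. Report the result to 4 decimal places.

Let Y = ln f. Fitting Y = k·ln d + ln C by least squares:
Σln d = 7.5601, Σ(ln d)² = 12.5270, Σln f = 2.4974, Σln d·ln f = 4.4430.
Equations: 12.5270·k + 7.5601·ln C = 4.4430;  7.5601·k + 5·ln C = 2.4974.
Slope k = (n·Σln d·ln f − Σln d·Σln f)/(n·Σ(ln d)² − (Σln d)²) = (5·4.4430 − 7.5601·2.4974)/5.4804 = 0.60846; ln C = (Σln f − k·Σln d)/n = -0.42052.

k = 0.6085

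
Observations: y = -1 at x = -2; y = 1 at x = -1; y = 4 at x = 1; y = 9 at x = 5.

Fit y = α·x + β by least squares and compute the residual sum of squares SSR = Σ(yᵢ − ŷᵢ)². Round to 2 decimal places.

SSR = 0.40

The normal system AᵀA·[α, β]ᵀ = Aᵀy is [[31, 3]; [3, 4]]·[α, β]ᵀ = [50, 13]ᵀ.
Determinant 31·4 − 3² = 115.
α = (50·4 − 3·13)/115 = 7/5; β = (31·13 − 3·50)/115 = 11/5.
Residuals: -2/5, 1/5, 2/5, -1/5; SSR = 2/5.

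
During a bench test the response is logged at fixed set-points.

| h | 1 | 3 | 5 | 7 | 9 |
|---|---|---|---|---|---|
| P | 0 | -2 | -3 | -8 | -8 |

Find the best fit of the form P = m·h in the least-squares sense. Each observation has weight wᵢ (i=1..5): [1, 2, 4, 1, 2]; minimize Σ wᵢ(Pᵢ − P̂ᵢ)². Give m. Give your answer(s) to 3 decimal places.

Compute the Gram sums: Σwᵢ·h·h = 330.
Moment sums: Σwᵢ·h·P = -272.
Hence m = -272 / 330 ≈ -0.824242.

m = -0.824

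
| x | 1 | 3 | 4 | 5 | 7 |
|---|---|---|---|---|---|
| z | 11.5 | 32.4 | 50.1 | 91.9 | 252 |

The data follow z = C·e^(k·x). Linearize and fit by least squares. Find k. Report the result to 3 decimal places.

With ln zᵢ as the transformed response and xᵢ as the regressor:
Σx = 20.0000, Σ(x)² = 100.0000, Σln z = 19.8847, Σx·ln z = 89.8424.
Equations: 100.0000·k + 20.0000·ln C = 89.8424;  20.0000·k + 5·ln C = 19.8847.
Solving (det = 100.0000): k = 0.51519, ln C = 1.91617.

k = 0.515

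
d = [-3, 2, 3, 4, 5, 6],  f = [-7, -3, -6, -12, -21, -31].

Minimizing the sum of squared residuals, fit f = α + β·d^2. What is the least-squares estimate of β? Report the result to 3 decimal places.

β = -0.890

From the data, Σ1 = 6, Σd^2 = 99, Σd^2·d^2 = 2355.
Moment sums: Σf = -80, Σd^2·f = -1962.
Normal equations: [[6, 99]; [99, 2355]]·[α, β]ᵀ = [-80, -1962]ᵀ.
Determinant 6·2355 − 99² = 4329.
α = ((-80)·2355 − 99·(-1962))/4329 = 1946/1443; β = (6·(-1962) − 99·(-80))/4329 = -428/481.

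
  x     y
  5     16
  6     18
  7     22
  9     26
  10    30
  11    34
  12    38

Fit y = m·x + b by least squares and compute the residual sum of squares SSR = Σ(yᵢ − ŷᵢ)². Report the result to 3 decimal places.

Normal-equation sums: Σx·x = 556, Σx = 60, Σ1 = 7.
Right-hand side: Σx·y = 1706, Σy = 184.
AᵀA·[m, b]ᵀ = Aᵀy becomes [[556, 60]; [60, 7]]·[m, b]ᵀ = [1706, 184]ᵀ.
Eliminating b: 7·(row 1) − 60·(row 2) gives 292·m = 7·1706 − 60·184 = 902, so m = 451/146.
Then b = (184 − 60·(451/146))/7 = -14/73.
Residuals: 109/146, -25/73, 83/146, -235/146, -51/73, 31/146, 82/73; SSR = 393/73.

SSR = 5.384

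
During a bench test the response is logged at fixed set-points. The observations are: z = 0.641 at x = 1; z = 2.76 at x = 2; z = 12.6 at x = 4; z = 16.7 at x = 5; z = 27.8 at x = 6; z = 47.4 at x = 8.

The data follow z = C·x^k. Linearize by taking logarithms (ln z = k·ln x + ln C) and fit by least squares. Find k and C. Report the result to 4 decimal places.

Taking logs, ln z = k·ln x + ln C, so regress ln z on ln x.
XᵀX = [[12.5270, 7.5601]; [7.5601, 6]], rhs = [22.7288, 13.1033]ᵀ  (here Σln x = 7.5601, Σ(ln x)² = 12.5270, Σln z = 13.1033, Σln x·ln z = 22.7288).
Solving (det = 18.0074): k = 2.07199, ln C = -0.42686, so C = exp(-0.42686) = 0.65255.

k = 2.0720, C = 0.6526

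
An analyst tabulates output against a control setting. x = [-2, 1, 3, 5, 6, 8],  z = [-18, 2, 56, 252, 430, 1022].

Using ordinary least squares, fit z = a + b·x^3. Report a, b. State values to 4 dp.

a = 0.2870, b = 1.9957

Compute the Gram sums: Σ1 = 6, Σx^3 = 873, Σx^3·x^3 = 325219.
And Σz = 1744, Σx^3·z = 649302.
So MᵀM·[a, b]ᵀ = Mᵀz: [[6, 873]; [873, 325219]]·[a, b]ᵀ = [1744, 649302]ᵀ.
Eliminating b: 325219·(row 1) − 873·(row 2) gives 1189185·a = 325219·1744 − 873·649302 = 341290, so a = 68258/237837.
Then b = (649302 − 873·(68258/237837))/325219 = 158220/79279.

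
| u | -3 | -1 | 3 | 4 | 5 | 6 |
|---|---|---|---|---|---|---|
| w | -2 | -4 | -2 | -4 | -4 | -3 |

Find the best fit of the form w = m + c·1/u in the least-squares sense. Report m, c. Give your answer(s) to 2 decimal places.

m = -3.14, c = 0.37

Sums needed: Σ1 = 6, Σ1/u = -23/60, Σ1/u·1/u = 541/400.
Moment sums: Σw = -19, Σ1/u·w = 17/10.
MᵀM·[m, c]ᵀ = Mᵀw becomes [[6, -23/60]; [-23/60, 541/400]]·[m, c]ᵀ = [-19, 17/10]ᵀ.
det = 6·(541/400) − (-23/60)² = 5737/720.
m = ((-19)·(541/400) − (-23/60)·(17/10))/(5737/720) = -18033/5737; c = (6·(17/10) − (-23/60)·(-19))/(5737/720) = 2100/5737.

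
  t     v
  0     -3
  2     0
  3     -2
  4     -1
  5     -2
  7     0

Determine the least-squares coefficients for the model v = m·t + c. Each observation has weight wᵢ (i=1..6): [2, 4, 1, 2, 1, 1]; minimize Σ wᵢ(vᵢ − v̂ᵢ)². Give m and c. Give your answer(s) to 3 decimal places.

m = 0.225, c = -1.725

From the data, Σwᵢ·t·t = 131, Σwᵢ·t = 31, Σwᵢ·1 = 11.
For AᵀWv: Σwᵢ·t·v = -24, Σwᵢ·v = -12.
det = 131·11 − 31² = 480.
m = ((-24)·11 − 31·(-12))/480 = 9/40; c = (131·(-12) − 31·(-24))/480 = -69/40.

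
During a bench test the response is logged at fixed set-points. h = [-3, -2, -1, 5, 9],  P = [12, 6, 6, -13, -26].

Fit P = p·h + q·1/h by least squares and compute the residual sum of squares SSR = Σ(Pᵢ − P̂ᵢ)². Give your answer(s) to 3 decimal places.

Forming XᵀX = [[120, 5]; [5, 11449/8100]] and XᵀP = [-353, -832/45]ᵀ gives XᵀX·[p, q]ᵀ = XᵀP.
Δ = 120·(11449/8100) − 5² = 19523/135.
p = ((-353)·(11449/8100) − 5·(-832/45))/(19523/135) = -3292697/1171380; q = (120·(-832/45) − 5·(-353))/(19523/135) = -61245/19523.
Residuals: 984523/390460, -348616/292845, 60883/1171380, 394097/234276, -137769/390460; SSR = 12571019/1171380.

SSR = 10.732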